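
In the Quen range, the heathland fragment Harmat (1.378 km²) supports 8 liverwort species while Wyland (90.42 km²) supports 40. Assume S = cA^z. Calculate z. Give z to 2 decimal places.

0.38

Taking logs: ln S = ln c + z ln A, so z = (ln S₂ − ln S₁)/(ln A₂ − ln A₁).
z = ln(40/8) / ln(90.42/1.378) = ln(5) / ln(65.62) = 1.6094 / 4.1838 = 0.3847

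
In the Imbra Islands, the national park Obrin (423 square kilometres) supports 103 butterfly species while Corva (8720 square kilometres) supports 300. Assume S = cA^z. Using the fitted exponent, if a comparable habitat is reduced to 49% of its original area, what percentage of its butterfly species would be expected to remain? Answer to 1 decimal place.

77.7%

z = ln(300/103) / ln(8720/423) = 1.0691 / 3.0260 = 0.3533
S_new/S_old = (A_new/A_old)^z = 0.49^0.3533 = exp(0.3533 × -0.7133) = 0.7772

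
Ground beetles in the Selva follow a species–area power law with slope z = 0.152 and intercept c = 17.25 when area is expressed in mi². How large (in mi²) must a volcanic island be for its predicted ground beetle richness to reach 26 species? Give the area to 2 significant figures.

26 = 17.25 × A^0.152  ⇒  A^0.152 = 26/17.25 = 1.507
ln A = ln(1.507) / 0.152 = 0.4103 / 0.152 = 2.6992
A = e^2.6992 ≈ 14.87 mi²

15 mi²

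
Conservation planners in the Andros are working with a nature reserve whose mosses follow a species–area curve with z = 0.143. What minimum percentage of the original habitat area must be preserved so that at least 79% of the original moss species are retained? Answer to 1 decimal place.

19.2%

Need (A_new/A_old)^0.143 = 0.79, so A_new/A_old = 0.79^(1/0.143) = 0.79^6.993
ln(A_new/A_old) = ln 0.79 / 0.143 = -0.2357 / 0.143 = -1.6484
A_new/A_old = e^-1.6484 ≈ 0.1924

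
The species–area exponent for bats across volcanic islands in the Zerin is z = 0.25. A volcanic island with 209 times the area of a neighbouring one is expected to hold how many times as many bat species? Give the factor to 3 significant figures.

3.80

S₂/S₁ = (A₂/A₁)^z = 209^0.25
ln(S₂/S₁) = 0.25 × ln 209 = 0.25 × 5.3423 = 1.3356
S₂/S₁ = e^1.3356 ≈ 3.802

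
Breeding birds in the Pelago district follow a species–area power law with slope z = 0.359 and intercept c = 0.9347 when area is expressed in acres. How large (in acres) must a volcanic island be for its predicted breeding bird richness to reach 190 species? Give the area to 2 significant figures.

190 = 0.9347 × A^0.359  ⇒  A^0.359 = 190/0.9347 = 203.3
ln A = ln(203.3) / 0.359 = 5.3146 / 0.359 = 14.8038
A = e^14.8038 ≈ 2686557 acres

2700000 acres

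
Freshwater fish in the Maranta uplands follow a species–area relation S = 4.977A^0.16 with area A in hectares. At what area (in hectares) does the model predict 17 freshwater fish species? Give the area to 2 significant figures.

17 = 4.977 × A^0.16  ⇒  A^0.16 = 17/4.977 = 3.416
ln A = ln(3.416) / 0.16 = 1.2284 / 0.16 = 7.6774
A = e^7.6774 ≈ 2159 hectares

2200 hectares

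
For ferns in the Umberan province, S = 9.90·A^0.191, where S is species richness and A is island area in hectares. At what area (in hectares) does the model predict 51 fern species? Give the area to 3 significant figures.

51 = 9.9 × A^0.191  ⇒  A^0.191 = 51/9.9 = 5.152
ln A = ln(5.152) / 0.191 = 1.6393 / 0.191 = 8.5827
A = e^8.5827 ≈ 5338 hectares

5340 hectares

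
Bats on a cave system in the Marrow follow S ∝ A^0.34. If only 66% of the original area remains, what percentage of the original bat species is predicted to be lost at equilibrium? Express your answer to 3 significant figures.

13.2%

S_new/S_old = (A_new/A_old)^z = 0.66^0.34
= exp(0.34 × ln 0.66) = exp(0.34 × -0.4155) = exp(-0.1413) ≈ 0.8683
Fraction lost = 1 − 0.8683 = 0.1317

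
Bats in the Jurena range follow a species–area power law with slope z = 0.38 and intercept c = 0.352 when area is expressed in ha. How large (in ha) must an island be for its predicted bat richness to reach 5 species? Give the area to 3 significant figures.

5 = 0.352 × A^0.38  ⇒  A^0.38 = 5/0.352 = 14.2
ln A = ln(14.2) / 0.38 = 2.6536 / 0.38 = 6.9831
A = e^6.9831 ≈ 1078 ha

1080 ha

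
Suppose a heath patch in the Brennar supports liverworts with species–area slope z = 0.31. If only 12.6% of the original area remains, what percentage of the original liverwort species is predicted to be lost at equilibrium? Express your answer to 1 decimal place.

47.4%

S_new/S_old = (A_new/A_old)^z = 0.126^0.31
= exp(0.31 × ln 0.126) = exp(0.31 × -2.0715) = exp(-0.6422) ≈ 0.5262
Fraction lost = 1 − 0.5262 = 0.4738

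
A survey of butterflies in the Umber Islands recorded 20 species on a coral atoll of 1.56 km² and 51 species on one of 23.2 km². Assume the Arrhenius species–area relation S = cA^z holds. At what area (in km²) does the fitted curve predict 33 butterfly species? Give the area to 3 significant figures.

6.61 km²

z = ln(51/20) / ln(23.2/1.56) = 0.9361 / 2.6995 = 0.3468
c = 20 / 1.56^0.3468 = 20 / 1.167 = 17.14
A = (33/17.14)^(1/0.3468) ⇒ ln A = ln(1.925)/0.3468 = 1.8888
A = e^1.8888 ≈ 6.611 km²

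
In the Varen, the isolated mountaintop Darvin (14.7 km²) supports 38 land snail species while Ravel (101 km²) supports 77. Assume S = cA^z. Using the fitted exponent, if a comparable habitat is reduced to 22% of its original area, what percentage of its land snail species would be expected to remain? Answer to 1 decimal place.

57.4%

z = ln(77/38) / ln(101/14.7) = 0.7062 / 1.9273 = 0.3664
S_new/S_old = (A_new/A_old)^z = 0.22^0.3664 = exp(0.3664 × -1.5141) = 0.5742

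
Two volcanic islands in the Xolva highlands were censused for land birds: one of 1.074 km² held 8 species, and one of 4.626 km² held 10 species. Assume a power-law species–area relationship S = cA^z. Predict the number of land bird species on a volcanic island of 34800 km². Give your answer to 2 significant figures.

39

z = ln(10/8) / ln(4.626/1.074) = 0.2231 / 1.4603 = 0.1528
c = 8 / 1.074^0.1528 = 8 / 1.011 = 7.913
S₃ = 7.913 × 34800^0.1528 = 7.913 × 4.943 ≈ 39.11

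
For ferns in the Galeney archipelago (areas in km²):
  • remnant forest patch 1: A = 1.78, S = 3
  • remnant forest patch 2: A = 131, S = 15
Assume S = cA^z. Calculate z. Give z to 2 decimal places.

0.37

Taking logs: ln S = ln c + z ln A, so z = (ln S₂ − ln S₁)/(ln A₂ − ln A₁).
z = ln(15/3) / ln(131/1.78) = ln(5) / ln(73.6) = 1.6094 / 4.2986 = 0.3744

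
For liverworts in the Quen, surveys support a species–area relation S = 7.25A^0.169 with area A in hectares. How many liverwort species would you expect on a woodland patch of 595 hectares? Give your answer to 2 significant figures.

S = 7.25 × 595^0.169
ln S = ln 7.25 + 0.169 × ln 595 = 1.9810 + 0.169 × 6.3886 = 3.0607
S = e^3.0607 ≈ 21.34

21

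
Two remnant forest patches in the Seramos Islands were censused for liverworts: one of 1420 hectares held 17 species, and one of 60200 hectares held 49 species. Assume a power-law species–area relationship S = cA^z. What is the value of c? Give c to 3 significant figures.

z = ln(S₂/S₁) / ln(A₂/A₁) = ln(49/17) / ln(60200/1420) = 1.0586 / 3.7470 = 0.2825
c = S₁ / A₁^z = 17 / 1420^0.2825 = 17 / 7.773 = 2.187

2.19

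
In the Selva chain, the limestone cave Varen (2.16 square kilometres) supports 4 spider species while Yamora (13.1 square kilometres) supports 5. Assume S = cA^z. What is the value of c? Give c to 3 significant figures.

3.64

z = ln(S₂/S₁) / ln(A₂/A₁) = ln(5/4) / ln(13.1/2.16) = 0.2231 / 1.8025 = 0.1238
c = S₁ / A₁^z = 4 / 2.16^0.1238 = 4 / 1.1 = 3.636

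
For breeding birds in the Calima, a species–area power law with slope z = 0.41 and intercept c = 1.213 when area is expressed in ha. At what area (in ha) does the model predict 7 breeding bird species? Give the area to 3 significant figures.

7 = 1.213 × A^0.41  ⇒  A^0.41 = 7/1.213 = 5.771
ln A = ln(5.771) / 0.41 = 1.7528 / 0.41 = 4.2752
A = e^4.2752 ≈ 71.89 ha

71.9 ha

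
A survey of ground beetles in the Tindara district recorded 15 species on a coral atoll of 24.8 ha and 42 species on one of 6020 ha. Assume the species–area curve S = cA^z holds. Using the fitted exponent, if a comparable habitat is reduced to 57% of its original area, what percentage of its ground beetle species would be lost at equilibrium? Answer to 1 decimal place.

10.0%

z = ln(42/15) / ln(6020/24.8) = 1.0296 / 5.4920 = 0.1875
S_new/S_old = (A_new/A_old)^z = 0.57^0.1875 = exp(0.1875 × -0.5621) = 0.9
Fraction lost = 1 − 0.9 = 0.1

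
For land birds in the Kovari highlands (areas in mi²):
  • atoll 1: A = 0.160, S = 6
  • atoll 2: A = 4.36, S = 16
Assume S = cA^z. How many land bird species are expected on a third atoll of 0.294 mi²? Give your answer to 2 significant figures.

7.2

z = ln(16/6) / ln(4.36/0.16) = 0.9808 / 3.3051 = 0.2968
c = 6 / 0.16^0.2968 = 6 / 0.5805 = 10.34
S₃ = 10.34 × 0.294^0.2968 = 10.34 × 0.6954 ≈ 7.187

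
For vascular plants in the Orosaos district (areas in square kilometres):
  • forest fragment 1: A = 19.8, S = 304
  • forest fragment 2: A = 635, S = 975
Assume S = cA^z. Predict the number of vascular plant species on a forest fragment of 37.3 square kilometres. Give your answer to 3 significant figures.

z = ln(975/304) / ln(635/19.8) = 1.1654 / 3.4679 = 0.3361
c = 304 / 19.8^0.3361 = 304 / 2.727 = 111.5
S₃ = 111.5 × 37.3^0.3361 = 111.5 × 3.374 ≈ 376.1

376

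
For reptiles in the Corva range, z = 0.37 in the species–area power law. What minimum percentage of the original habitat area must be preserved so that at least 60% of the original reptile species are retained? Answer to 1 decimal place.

25.1%

Need (A_new/A_old)^0.37 = 0.6, so A_new/A_old = 0.6^(1/0.37) = 0.6^2.703
ln(A_new/A_old) = ln 0.6 / 0.37 = -0.5108 / 0.37 = -1.3806
A_new/A_old = e^-1.3806 ≈ 0.2514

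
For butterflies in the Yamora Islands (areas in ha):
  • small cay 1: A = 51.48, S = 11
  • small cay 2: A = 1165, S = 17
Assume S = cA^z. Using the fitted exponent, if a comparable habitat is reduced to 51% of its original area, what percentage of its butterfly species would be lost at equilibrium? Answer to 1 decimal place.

z = ln(17/11) / ln(1165/51.48) = 0.4353 / 3.1193 = 0.1396
S_new/S_old = (A_new/A_old)^z = 0.51^0.1396 = exp(0.1396 × -0.6733) = 0.9103
Fraction lost = 1 − 0.9103 = 0.08969

9.0%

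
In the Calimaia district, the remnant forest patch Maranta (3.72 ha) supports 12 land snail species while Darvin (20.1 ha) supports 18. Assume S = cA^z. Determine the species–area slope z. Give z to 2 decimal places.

0.24

Taking logs: ln S = ln c + z ln A, so z = (ln S₂ − ln S₁)/(ln A₂ − ln A₁).
z = ln(18/12) / ln(20.1/3.72) = ln(1.5) / ln(5.403) = 0.4055 / 1.6870 = 0.2403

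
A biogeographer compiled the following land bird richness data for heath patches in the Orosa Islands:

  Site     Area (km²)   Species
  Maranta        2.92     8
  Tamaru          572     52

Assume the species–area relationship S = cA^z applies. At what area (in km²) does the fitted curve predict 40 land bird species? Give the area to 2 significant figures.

z = ln(52/8) / ln(572/2.92) = 1.8718 / 5.2776 = 0.3547
c = 8 / 2.92^0.3547 = 8 / 1.462 = 5.471
A = (40/5.471)^(1/0.3547) ⇒ ln A = ln(7.312)/0.3547 = 5.6094
A = e^5.6094 ≈ 273 km²

270 km²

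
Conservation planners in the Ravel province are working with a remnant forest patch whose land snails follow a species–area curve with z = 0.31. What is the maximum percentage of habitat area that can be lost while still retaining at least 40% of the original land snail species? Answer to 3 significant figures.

Need (A_new/A_old)^0.31 = 0.4, so A_new/A_old = 0.4^(1/0.31) = 0.4^3.226
ln(A_new/A_old) = ln 0.4 / 0.31 = -0.9163 / 0.31 = -2.9558
A_new/A_old = e^-2.9558 ≈ 0.05204
Fraction that can be lost = 1 − 0.05204 = 0.948

94.8%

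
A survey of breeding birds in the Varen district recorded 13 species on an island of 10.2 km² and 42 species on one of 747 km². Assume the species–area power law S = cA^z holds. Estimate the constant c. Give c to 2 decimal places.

6.89

z = ln(S₂/S₁) / ln(A₂/A₁) = ln(42/13) / ln(747/10.2) = 1.1727 / 4.2937 = 0.2731
c = S₁ / A₁^z = 13 / 10.2^0.2731 = 13 / 1.886 = 6.894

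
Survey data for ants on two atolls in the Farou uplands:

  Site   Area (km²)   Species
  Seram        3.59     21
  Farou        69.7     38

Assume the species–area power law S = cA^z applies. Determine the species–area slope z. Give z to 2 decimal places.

0.20

Taking logs: ln S = ln c + z ln A, so z = (ln S₂ − ln S₁)/(ln A₂ − ln A₁).
z = ln(38/21) / ln(69.7/3.59) = ln(1.81) / ln(19.42) = 0.5931 / 2.9660 = 0.2000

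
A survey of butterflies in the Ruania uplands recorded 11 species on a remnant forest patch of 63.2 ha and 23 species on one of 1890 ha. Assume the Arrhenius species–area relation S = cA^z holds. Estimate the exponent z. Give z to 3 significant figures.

0.217

Taking logs: ln S = ln c + z ln A, so z = (ln S₂ − ln S₁)/(ln A₂ − ln A₁).
z = ln(23/11) / ln(1890/63.2) = ln(2.091) / ln(29.91) = 0.7376 / 3.3980 = 0.2171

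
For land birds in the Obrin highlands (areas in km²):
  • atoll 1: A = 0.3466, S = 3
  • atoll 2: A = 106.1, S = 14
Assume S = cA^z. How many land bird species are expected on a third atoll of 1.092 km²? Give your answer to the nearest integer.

4

z = ln(14/3) / ln(106.1/0.3466) = 1.5404 / 5.7240 = 0.2691
c = 3 / 0.3466^0.2691 = 3 / 0.7519 = 3.99
S₃ = 3.99 × 1.092^0.2691 = 3.99 × 1.024 ≈ 4.086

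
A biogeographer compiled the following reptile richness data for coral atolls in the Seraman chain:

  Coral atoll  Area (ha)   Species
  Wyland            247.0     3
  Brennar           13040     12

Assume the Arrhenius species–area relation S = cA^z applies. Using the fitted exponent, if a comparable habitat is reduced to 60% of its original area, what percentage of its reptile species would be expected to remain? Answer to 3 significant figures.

z = ln(12/3) / ln(13040/247) = 1.3863 / 3.9664 = 0.3495
S_new/S_old = (A_new/A_old)^z = 0.6^0.3495 = exp(0.3495 × -0.5108) = 0.8365

83.6%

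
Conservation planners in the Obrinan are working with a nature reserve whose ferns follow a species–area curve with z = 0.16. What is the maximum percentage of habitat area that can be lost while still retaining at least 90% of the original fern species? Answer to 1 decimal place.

48.2%

Need (A_new/A_old)^0.16 = 0.9, so A_new/A_old = 0.9^(1/0.16) = 0.9^6.25
ln(A_new/A_old) = ln 0.9 / 0.16 = -0.1054 / 0.16 = -0.6585
A_new/A_old = e^-0.6585 ≈ 0.5176
Fraction that can be lost = 1 − 0.5176 = 0.4824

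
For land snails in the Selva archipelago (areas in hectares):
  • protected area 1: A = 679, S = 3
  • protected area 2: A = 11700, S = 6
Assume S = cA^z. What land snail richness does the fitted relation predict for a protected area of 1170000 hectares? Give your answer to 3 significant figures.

18.4

z = ln(6/3) / ln(11700/679) = 0.6931 / 2.8467 = 0.2435
c = 3 / 679^0.2435 = 3 / 4.892 = 0.6132
S₃ = 0.6132 × 1170000^0.2435 = 0.6132 × 30.03 ≈ 18.41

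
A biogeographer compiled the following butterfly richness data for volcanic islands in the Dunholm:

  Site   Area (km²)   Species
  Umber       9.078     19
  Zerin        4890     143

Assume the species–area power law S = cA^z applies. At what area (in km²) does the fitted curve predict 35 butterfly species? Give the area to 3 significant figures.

z = ln(143/19) / ln(4890/9.078) = 2.0184 / 6.2891 = 0.3209
c = 19 / 9.078^0.3209 = 19 / 2.03 = 9.36
A = (35/9.36)^(1/0.3209) ⇒ ln A = ln(3.739)/0.3209 = 4.1094
A = e^4.1094 ≈ 60.91 km²

60.9 km²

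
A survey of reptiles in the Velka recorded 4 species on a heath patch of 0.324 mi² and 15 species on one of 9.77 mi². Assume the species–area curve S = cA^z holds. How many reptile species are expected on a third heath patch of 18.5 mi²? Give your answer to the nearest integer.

z = ln(15/4) / ln(9.77/0.324) = 1.3218 / 3.4063 = 0.3880
c = 4 / 0.324^0.3880 = 4 / 0.6458 = 6.194
S₃ = 6.194 × 18.5^0.3880 = 6.194 × 3.102 ≈ 19.22

19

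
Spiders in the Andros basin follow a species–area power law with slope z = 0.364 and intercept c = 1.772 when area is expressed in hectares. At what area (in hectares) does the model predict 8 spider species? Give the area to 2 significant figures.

63 hectares

8 = 1.772 × A^0.364  ⇒  A^0.364 = 8/1.772 = 4.515
ln A = ln(4.515) / 0.364 = 1.5073 / 0.364 = 4.1410
A = e^4.1410 ≈ 62.87 hectares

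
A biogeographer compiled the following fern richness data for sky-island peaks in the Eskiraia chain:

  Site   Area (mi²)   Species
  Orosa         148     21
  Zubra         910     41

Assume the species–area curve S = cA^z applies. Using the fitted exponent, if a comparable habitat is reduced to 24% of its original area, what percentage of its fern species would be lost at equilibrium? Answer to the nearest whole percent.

z = ln(41/21) / ln(910/148) = 0.6690 / 1.8162 = 0.3684
S_new/S_old = (A_new/A_old)^z = 0.24^0.3684 = exp(0.3684 × -1.4271) = 0.5911
Fraction lost = 1 − 0.5911 = 0.4089

41%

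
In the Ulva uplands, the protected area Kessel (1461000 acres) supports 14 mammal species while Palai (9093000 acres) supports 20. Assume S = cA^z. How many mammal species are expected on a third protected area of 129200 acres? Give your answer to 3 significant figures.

8.72

z = ln(20/14) / ln(9093000/1461000) = 0.3567 / 1.8284 = 0.1951
c = 14 / 1461000^0.1951 = 14 / 15.94 = 0.8781
S₃ = 0.8781 × 129200^0.1951 = 0.8781 × 9.933 ≈ 8.722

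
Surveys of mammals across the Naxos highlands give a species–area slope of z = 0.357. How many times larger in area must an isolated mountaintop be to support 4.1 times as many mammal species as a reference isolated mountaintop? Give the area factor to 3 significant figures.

(A₂/A₁)^0.357 = 4.1, so A₂/A₁ = 4.1^(1/0.357) = 4.1^2.801
ln(A₂/A₁) = ln 4.1 / 0.357 = 1.4110 / 0.357 = 3.9523
A₂/A₁ = e^3.9523 ≈ 52.06

52.1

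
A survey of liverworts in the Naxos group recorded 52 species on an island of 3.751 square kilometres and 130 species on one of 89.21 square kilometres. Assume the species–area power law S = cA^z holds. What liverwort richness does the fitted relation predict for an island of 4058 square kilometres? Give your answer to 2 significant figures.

390

z = ln(130/52) / ln(89.21/3.751) = 0.9163 / 3.1690 = 0.2891
c = 52 / 3.751^0.2891 = 52 / 1.466 = 35.48
S₃ = 35.48 × 4058^0.2891 = 35.48 × 11.05 ≈ 392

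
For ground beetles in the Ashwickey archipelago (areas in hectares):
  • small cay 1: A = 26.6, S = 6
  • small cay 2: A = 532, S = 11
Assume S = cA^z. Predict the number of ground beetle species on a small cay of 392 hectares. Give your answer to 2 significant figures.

10

z = ln(11/6) / ln(532/26.6) = 0.6061 / 2.9957 = 0.2023
c = 6 / 26.6^0.2023 = 6 / 1.942 = 3.089
S₃ = 3.089 × 392^0.2023 = 3.089 × 3.347 ≈ 10.34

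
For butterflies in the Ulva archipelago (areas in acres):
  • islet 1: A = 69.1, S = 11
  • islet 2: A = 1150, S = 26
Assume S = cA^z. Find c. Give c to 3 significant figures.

z = ln(S₂/S₁) / ln(A₂/A₁) = ln(26/11) / ln(1150/69.1) = 0.8602 / 2.8120 = 0.3059
c = S₁ / A₁^z = 11 / 69.1^0.3059 = 11 / 3.654 = 3.011

3.01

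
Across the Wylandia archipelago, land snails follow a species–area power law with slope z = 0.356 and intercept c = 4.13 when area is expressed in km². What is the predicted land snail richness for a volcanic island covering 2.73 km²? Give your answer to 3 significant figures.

S = 4.13 × 2.73^0.356 = 4.13 × 1.43 ≈ 5.905

5.91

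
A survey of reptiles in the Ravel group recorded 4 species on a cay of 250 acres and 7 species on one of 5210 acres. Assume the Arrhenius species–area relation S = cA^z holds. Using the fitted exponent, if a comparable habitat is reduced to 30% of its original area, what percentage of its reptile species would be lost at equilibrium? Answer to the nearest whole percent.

20%

z = ln(7/4) / ln(5210/250) = 0.5596 / 3.0369 = 0.1843
S_new/S_old = (A_new/A_old)^z = 0.3^0.1843 = exp(0.1843 × -1.2040) = 0.801
Fraction lost = 1 − 0.801 = 0.199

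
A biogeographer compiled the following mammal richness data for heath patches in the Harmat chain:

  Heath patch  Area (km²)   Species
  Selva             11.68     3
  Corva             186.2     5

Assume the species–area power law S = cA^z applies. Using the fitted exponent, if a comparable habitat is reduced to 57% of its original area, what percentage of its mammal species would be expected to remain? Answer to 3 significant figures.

z = ln(5/3) / ln(186.2/11.68) = 0.5108 / 2.7689 = 0.1845
S_new/S_old = (A_new/A_old)^z = 0.57^0.1845 = exp(0.1845 × -0.5621) = 0.9015

90.1%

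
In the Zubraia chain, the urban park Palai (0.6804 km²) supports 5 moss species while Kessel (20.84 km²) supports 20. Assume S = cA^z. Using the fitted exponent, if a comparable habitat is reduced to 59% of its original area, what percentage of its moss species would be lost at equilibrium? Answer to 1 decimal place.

z = ln(20/5) / ln(20.84/0.6804) = 1.3863 / 3.4219 = 0.4051
S_new/S_old = (A_new/A_old)^z = 0.59^0.4051 = exp(0.4051 × -0.5276) = 0.8075
Fraction lost = 1 − 0.8075 = 0.1925

19.2%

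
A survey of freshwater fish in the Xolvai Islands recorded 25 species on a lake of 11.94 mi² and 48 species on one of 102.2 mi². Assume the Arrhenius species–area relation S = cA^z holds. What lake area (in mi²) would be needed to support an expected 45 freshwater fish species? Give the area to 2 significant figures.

z = ln(48/25) / ln(102.2/11.94) = 0.6523 / 2.1470 = 0.3038
c = 25 / 11.94^0.3038 = 25 / 2.124 = 11.77
A = (45/11.77)^(1/0.3038) ⇒ ln A = ln(3.824)/0.3038 = 4.4145
A = e^4.4145 ≈ 82.64 mi²

83 mi²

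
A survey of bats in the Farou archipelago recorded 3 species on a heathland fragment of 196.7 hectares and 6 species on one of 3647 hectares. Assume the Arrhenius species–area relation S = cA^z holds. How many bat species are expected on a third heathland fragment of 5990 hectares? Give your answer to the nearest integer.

7

z = ln(6/3) / ln(3647/196.7) = 0.6931 / 2.9200 = 0.2374
c = 3 / 196.7^0.2374 = 3 / 3.504 = 0.8563
S₃ = 0.8563 × 5990^0.2374 = 0.8563 × 7.883 ≈ 6.75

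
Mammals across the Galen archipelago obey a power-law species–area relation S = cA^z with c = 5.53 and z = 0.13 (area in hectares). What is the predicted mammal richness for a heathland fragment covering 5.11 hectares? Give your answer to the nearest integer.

S = 5.53 × 5.11^0.13
ln S = ln 5.53 + 0.13 × ln 5.11 = 1.7102 + 0.13 × 1.6312 = 1.9222
S = e^1.9222 ≈ 6.836

7 species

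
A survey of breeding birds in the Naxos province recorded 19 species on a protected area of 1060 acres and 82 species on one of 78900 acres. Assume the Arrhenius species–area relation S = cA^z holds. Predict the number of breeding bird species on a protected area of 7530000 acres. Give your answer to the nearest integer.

z = ln(82/19) / ln(78900/1060) = 1.4623 / 4.3099 = 0.3393
c = 19 / 1060^0.3393 = 19 / 10.63 = 1.788
S₃ = 1.788 × 7530000^0.3393 = 1.788 × 215.4 ≈ 385

385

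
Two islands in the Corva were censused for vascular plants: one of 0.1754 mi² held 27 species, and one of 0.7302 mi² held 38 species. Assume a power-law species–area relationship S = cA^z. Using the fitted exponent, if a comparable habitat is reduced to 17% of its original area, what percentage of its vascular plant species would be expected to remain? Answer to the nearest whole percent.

65%

z = ln(38/27) / ln(0.7302/0.1754) = 0.3417 / 1.4262 = 0.2396
S_new/S_old = (A_new/A_old)^z = 0.17^0.2396 = exp(0.2396 × -1.7720) = 0.654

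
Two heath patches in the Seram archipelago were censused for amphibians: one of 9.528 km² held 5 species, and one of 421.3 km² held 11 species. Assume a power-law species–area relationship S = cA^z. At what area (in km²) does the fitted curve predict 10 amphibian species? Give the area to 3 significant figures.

z = ln(11/5) / ln(421.3/9.528) = 0.7885 / 3.7891 = 0.2081
c = 5 / 9.528^0.2081 = 5 / 1.599 = 3.128
A = (10/3.128)^(1/0.2081) ⇒ ln A = ln(3.197)/0.2081 = 5.5853
A = e^5.5853 ≈ 266.5 km²

266 km²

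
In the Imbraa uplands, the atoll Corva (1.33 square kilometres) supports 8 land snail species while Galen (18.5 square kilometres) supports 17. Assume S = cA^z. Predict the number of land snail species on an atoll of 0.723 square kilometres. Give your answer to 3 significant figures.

6.72

z = ln(17/8) / ln(18.5/1.33) = 0.7538 / 2.6326 = 0.2863
c = 8 / 1.33^0.2863 = 8 / 1.085 = 7.373
S₃ = 7.373 × 0.723^0.2863 = 7.373 × 0.9113 ≈ 6.719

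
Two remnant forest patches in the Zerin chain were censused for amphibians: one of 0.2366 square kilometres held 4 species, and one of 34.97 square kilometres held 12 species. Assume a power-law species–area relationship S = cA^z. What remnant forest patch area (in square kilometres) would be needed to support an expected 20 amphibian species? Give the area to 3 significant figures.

z = ln(12/4) / ln(34.97/0.2366) = 1.0986 / 4.9959 = 0.2199
c = 4 / 0.2366^0.2199 = 4 / 0.7284 = 5.492
A = (20/5.492)^(1/0.2199) ⇒ ln A = ln(3.642)/0.2199 = 5.8774
A = e^5.8774 ≈ 356.9 square kilometres

357 square kilometres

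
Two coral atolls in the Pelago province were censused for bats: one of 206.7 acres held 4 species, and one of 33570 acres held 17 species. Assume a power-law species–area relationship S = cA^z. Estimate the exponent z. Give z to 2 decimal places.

0.28

Taking logs: ln S = ln c + z ln A, so z = (ln S₂ − ln S₁)/(ln A₂ − ln A₁).
z = ln(17/4) / ln(33570/206.7) = ln(4.25) / ln(162.4) = 1.4469 / 5.0901 = 0.2843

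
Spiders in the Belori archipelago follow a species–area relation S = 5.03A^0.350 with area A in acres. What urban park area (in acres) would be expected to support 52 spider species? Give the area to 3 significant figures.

791 acres

52 = 5.03 × A^0.35  ⇒  A^0.35 = 52/5.03 = 10.34
ln A = ln(10.34) / 0.35 = 2.3358 / 0.35 = 6.6738
A = e^6.6738 ≈ 791.4 acres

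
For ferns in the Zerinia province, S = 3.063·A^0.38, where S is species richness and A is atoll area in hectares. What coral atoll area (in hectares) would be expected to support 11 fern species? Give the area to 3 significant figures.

11 = 3.063 × A^0.38  ⇒  A^0.38 = 11/3.063 = 3.591
ln A = ln(3.591) / 0.38 = 1.2785 / 0.38 = 3.3645
A = e^3.3645 ≈ 28.92 hectares

28.9 hectares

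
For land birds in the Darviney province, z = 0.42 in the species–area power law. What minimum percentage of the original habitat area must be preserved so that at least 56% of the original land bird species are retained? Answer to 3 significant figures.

25.1%

Need (A_new/A_old)^0.42 = 0.56, so A_new/A_old = 0.56^(1/0.42) = 0.56^2.381
ln(A_new/A_old) = ln 0.56 / 0.42 = -0.5798 / 0.42 = -1.3805
A_new/A_old = e^-1.3805 ≈ 0.2514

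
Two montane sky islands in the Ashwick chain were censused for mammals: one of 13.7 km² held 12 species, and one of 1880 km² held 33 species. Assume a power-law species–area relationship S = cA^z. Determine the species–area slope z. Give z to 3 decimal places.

Taking logs: ln S = ln c + z ln A, so z = (ln S₂ − ln S₁)/(ln A₂ − ln A₁).
z = ln(33/12) / ln(1880/13.7) = ln(2.75) / ln(137.2) = 1.0116 / 4.9216 = 0.2055

0.206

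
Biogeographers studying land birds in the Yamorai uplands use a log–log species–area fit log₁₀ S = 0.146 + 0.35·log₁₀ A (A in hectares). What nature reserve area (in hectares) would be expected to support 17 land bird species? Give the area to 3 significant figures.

17 = 1.4 × A^0.35  ⇒  A^0.35 = 17/1.4 = 12.15
ln A = ln(12.15) / 0.35 = 2.4970 / 0.35 = 7.1344
A = e^7.1344 ≈ 1254 hectares

1250 hectares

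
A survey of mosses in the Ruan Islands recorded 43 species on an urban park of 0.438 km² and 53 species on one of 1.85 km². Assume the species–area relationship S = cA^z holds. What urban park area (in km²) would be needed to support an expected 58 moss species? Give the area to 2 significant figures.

z = ln(53/43) / ln(1.85/0.438) = 0.2091 / 1.4407 = 0.1451
c = 43 / 0.438^0.1451 = 43 / 0.8871 = 48.47
A = (58/48.47)^(1/0.1451) ⇒ ln A = ln(1.197)/0.1451 = 1.2364
A = e^1.2364 ≈ 3.443 km²

3.4 km²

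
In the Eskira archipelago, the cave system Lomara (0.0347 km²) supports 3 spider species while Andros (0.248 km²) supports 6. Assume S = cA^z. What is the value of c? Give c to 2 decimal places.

9.81

z = ln(S₂/S₁) / ln(A₂/A₁) = ln(6/3) / ln(0.248/0.0347) = 0.6931 / 1.9667 = 0.3524
c = S₁ / A₁^z = 3 / 0.0347^0.3524 = 3 / 0.3059 = 9.808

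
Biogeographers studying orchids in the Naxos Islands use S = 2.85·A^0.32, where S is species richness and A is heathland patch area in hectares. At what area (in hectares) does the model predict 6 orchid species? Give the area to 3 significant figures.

6 = 2.85 × A^0.32  ⇒  A^0.32 = 6/2.85 = 2.105
ln A = ln(2.105) / 0.32 = 0.7444 / 0.32 = 2.3264
A = e^2.3264 ≈ 10.24 hectares

10.2 hectares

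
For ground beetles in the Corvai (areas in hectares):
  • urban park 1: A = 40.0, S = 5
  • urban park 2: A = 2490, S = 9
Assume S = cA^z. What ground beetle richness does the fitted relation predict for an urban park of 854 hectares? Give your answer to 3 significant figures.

7.73

z = ln(9/5) / ln(2490/40) = 0.5878 / 4.1312 = 0.1423
c = 5 / 40^0.1423 = 5 / 1.69 = 2.958
S₃ = 2.958 × 854^0.1423 = 2.958 × 2.613 ≈ 7.729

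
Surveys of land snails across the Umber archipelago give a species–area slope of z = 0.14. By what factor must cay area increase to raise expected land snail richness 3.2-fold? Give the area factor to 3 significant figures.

4060

(A₂/A₁)^0.14 = 3.2, so A₂/A₁ = 3.2^(1/0.14) = 3.2^7.143
ln(A₂/A₁) = ln 3.2 / 0.14 = 1.1632 / 0.14 = 8.3082
A₂/A₁ = e^8.3082 ≈ 4057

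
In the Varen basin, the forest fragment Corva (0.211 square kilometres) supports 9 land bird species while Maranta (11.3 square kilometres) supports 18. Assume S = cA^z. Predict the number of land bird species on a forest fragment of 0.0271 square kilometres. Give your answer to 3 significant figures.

6.30

z = ln(18/9) / ln(11.3/0.211) = 0.6931 / 3.9807 = 0.1741
c = 9 / 0.211^0.1741 = 9 / 0.7627 = 11.8
S₃ = 11.8 × 0.0271^0.1741 = 11.8 × 0.5335 ≈ 6.296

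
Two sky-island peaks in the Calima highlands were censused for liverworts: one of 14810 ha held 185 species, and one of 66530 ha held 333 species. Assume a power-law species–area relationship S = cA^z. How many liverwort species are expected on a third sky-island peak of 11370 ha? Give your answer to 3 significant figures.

167

z = ln(333/185) / ln(66530/14810) = 0.5878 / 1.5024 = 0.3912
c = 185 / 14810^0.3912 = 185 / 42.83 = 4.32
S₃ = 4.32 × 11370^0.3912 = 4.32 × 38.62 ≈ 166.8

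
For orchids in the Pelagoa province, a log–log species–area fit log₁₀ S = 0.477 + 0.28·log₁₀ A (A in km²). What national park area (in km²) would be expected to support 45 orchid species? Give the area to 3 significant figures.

15900 km²

45 = 2.999 × A^0.28  ⇒  A^0.28 = 45/2.999 = 15
ln A = ln(15) / 0.28 = 2.7083 / 0.28 = 9.6726
A = e^9.6726 ≈ 15877 km²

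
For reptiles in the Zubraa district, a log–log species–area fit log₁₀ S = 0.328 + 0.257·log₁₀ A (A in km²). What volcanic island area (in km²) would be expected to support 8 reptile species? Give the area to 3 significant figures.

173 km²

8 = 2.128 × A^0.257  ⇒  A^0.257 = 8/2.128 = 3.759
ln A = ln(3.759) / 0.257 = 1.3242 / 0.257 = 5.1525
A = e^5.1525 ≈ 172.9 km²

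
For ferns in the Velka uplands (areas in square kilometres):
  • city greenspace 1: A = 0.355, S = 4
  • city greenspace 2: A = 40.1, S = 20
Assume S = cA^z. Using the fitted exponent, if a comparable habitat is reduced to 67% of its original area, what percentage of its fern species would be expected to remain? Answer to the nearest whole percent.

87%

z = ln(20/4) / ln(40.1/0.355) = 1.6094 / 4.7270 = 0.3405
S_new/S_old = (A_new/A_old)^z = 0.67^0.3405 = exp(0.3405 × -0.4005) = 0.8725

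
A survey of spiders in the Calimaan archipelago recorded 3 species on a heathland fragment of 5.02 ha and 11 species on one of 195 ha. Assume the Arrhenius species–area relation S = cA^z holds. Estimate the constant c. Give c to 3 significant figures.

1.69

z = ln(S₂/S₁) / ln(A₂/A₁) = ln(11/3) / ln(195/5.02) = 1.2993 / 3.6596 = 0.3550
c = S₁ / A₁^z = 3 / 5.02^0.3550 = 3 / 1.773 = 1.692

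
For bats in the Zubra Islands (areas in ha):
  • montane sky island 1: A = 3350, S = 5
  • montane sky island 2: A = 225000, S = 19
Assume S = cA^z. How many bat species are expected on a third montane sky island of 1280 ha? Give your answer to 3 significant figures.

z = ln(19/5) / ln(225000/3350) = 1.3350 / 4.2071 = 0.3173
c = 5 / 3350^0.3173 = 5 / 13.14 = 0.3805
S₃ = 0.3805 × 1280^0.3173 = 0.3805 × 9.682 ≈ 3.685

3.68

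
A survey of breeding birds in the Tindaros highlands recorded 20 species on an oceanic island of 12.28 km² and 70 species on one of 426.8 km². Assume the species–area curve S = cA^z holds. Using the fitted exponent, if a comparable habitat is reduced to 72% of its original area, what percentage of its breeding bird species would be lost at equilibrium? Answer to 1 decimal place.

z = ln(70/20) / ln(426.8/12.28) = 1.2528 / 3.5483 = 0.3531
S_new/S_old = (A_new/A_old)^z = 0.72^0.3531 = exp(0.3531 × -0.3285) = 0.8905
Fraction lost = 1 − 0.8905 = 0.1095

11.0%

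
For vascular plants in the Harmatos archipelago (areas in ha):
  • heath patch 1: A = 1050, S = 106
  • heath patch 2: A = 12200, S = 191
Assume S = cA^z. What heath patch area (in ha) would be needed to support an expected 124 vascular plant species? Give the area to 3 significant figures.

2020 ha

z = ln(191/106) / ln(12200/1050) = 0.5888 / 2.4526 = 0.2401
c = 106 / 1050^0.2401 = 106 / 5.313 = 19.95
A = (124/19.95)^(1/0.2401) ⇒ ln A = ln(6.215)/0.2401 = 7.6098
A = e^7.6098 ≈ 2018 ha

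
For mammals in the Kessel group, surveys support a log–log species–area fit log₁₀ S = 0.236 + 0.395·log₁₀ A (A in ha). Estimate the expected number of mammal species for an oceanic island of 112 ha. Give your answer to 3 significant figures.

S = 1.722 × 112^0.395
ln S = ln 1.722 + 0.395 × ln 112 = 0.5434 + 0.395 × 4.7185 = 2.4072
S = e^2.4072 ≈ 11.1

11.1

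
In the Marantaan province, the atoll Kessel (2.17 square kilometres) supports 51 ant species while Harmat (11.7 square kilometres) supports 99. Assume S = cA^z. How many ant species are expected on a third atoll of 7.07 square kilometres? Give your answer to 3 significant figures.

81.2

z = ln(99/51) / ln(11.7/2.17) = 0.6633 / 1.6849 = 0.3937
c = 51 / 2.17^0.3937 = 51 / 1.357 = 37.59
S₃ = 37.59 × 7.07^0.3937 = 37.59 × 2.16 ≈ 81.19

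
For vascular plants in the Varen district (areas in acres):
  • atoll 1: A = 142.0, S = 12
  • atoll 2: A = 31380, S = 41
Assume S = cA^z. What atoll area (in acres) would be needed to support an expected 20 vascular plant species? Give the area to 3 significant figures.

1340 acres

z = ln(41/12) / ln(31380/142) = 1.2287 / 5.3981 = 0.2276
c = 12 / 142^0.2276 = 12 / 3.089 = 3.884
A = (20/3.884)^(1/0.2276) ⇒ ln A = ln(5.149)/0.2276 = 7.2001
A = e^7.2001 ≈ 1340 acres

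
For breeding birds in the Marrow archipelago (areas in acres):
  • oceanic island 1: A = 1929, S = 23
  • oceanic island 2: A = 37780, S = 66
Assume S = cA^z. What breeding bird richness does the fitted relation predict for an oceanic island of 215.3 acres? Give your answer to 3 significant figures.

10.6

z = ln(66/23) / ln(37780/1929) = 1.0542 / 2.9748 = 0.3544
c = 23 / 1929^0.3544 = 23 / 14.6 = 1.576
S₃ = 1.576 × 215.3^0.3544 = 1.576 × 6.71 ≈ 10.57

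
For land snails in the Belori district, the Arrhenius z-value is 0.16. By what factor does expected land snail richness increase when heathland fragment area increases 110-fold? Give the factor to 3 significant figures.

2.12

S₂/S₁ = (A₂/A₁)^z = 110^0.16
ln(S₂/S₁) = 0.16 × ln 110 = 0.16 × 4.7005 = 0.7521
S₂/S₁ = e^0.7521 ≈ 2.121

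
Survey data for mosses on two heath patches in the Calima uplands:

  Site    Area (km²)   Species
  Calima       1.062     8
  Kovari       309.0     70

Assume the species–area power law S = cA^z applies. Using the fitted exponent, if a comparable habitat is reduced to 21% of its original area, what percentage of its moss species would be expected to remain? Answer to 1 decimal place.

55.1%

z = ln(70/8) / ln(309/1.062) = 2.1691 / 5.6732 = 0.3823
S_new/S_old = (A_new/A_old)^z = 0.21^0.3823 = exp(0.3823 × -1.5606) = 0.5506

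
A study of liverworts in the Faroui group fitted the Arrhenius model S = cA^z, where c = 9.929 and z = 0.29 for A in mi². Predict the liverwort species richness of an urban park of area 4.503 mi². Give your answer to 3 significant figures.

15.4

S = 9.929 × 4.503^0.29 = 9.929 × 1.547 ≈ 15.36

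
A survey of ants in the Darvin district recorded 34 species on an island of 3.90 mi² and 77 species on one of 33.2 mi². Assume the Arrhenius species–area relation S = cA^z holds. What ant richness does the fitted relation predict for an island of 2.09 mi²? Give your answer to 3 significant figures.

z = ln(77/34) / ln(33.2/3.9) = 0.8174 / 2.1416 = 0.3817
c = 34 / 3.9^0.3817 = 34 / 1.681 = 20.22
S₃ = 20.22 × 2.09^0.3817 = 20.22 × 1.325 ≈ 26.8

26.8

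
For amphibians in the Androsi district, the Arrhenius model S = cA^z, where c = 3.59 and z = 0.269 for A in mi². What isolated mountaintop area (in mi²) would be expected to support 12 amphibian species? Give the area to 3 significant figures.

88.8 mi²

12 = 3.59 × A^0.269  ⇒  A^0.269 = 12/3.59 = 3.343
ln A = ln(3.343) / 0.269 = 1.2068 / 0.269 = 4.4861
A = e^4.4861 ≈ 88.77 mi²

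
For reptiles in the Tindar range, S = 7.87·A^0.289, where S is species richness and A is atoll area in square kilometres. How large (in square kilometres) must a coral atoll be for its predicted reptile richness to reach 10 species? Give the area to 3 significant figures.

2.29 square kilometres

10 = 7.87 × A^0.289  ⇒  A^0.289 = 10/7.87 = 1.271
ln A = ln(1.271) / 0.289 = 0.2395 / 0.289 = 0.8288
A = e^0.8288 ≈ 2.291 square kilometres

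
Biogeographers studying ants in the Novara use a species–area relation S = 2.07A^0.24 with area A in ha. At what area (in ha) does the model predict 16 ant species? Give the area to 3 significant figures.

16 = 2.07 × A^0.24  ⇒  A^0.24 = 16/2.07 = 7.729
ln A = ln(7.729) / 0.24 = 2.0450 / 0.24 = 8.5210
A = e^8.5210 ≈ 5019 ha

5020 ha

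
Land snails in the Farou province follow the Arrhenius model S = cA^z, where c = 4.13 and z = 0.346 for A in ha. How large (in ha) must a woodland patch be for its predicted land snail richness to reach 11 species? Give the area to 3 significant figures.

11 = 4.13 × A^0.346  ⇒  A^0.346 = 11/4.13 = 2.663
ln A = ln(2.663) / 0.346 = 0.9796 / 0.346 = 2.8313
A = e^2.8313 ≈ 16.97 ha

17.0 ha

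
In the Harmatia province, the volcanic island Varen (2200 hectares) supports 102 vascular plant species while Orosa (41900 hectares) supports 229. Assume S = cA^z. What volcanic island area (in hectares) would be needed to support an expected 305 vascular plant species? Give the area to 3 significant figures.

z = ln(229/102) / ln(41900/2200) = 0.8087 / 2.9468 = 0.2744
c = 102 / 2200^0.2744 = 102 / 8.266 = 12.34
A = (305/12.34)^(1/0.2744) ⇒ ln A = ln(24.72)/0.2744 = 11.6873
A = e^11.6873 ≈ 119048 hectares

119000 hectares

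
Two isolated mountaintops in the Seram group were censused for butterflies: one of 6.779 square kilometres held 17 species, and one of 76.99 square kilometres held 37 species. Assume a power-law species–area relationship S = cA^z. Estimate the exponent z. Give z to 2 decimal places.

0.32

Taking logs: ln S = ln c + z ln A, so z = (ln S₂ − ln S₁)/(ln A₂ − ln A₁).
z = ln(37/17) / ln(76.99/6.779) = ln(2.176) / ln(11.36) = 0.7777 / 2.4298 = 0.3201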